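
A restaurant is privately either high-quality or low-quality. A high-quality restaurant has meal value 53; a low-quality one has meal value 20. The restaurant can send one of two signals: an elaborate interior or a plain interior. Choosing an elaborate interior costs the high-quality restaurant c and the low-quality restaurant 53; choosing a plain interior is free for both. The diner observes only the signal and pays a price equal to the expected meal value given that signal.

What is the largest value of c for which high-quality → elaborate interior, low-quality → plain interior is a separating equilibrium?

33

Under separation: elaborate interior → high-quality (pays 53); plain interior → low-quality (pays 20).
Low-quality: 20 − 0 = 20 ≥ 53 − 53 = 0. Holds regardless of c. ✓
High-quality: 53 − c ≥ 20 − 0, so c ≤ 53 − 20 = 33.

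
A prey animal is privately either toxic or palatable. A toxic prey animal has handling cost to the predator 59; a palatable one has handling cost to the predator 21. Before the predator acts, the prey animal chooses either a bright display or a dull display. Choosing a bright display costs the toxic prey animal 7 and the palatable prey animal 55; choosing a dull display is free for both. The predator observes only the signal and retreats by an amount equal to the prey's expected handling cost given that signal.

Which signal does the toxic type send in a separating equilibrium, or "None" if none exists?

Try toxic → bright display, palatable → dull display:
  Under separation the predator infers type exactly: bright display → toxic (pays 59), dull display → palatable (pays 21).
  Toxic: bright display gives 59 − 7 = 52; dull display gives 21 − 0 = 21. No deviation. ✓
  Palatable: dull display gives 21 − 0 = 21; bright display gives 59 − 55 = 4. No deviation. ✓
Both hold — the toxic type sends bright display.

bright display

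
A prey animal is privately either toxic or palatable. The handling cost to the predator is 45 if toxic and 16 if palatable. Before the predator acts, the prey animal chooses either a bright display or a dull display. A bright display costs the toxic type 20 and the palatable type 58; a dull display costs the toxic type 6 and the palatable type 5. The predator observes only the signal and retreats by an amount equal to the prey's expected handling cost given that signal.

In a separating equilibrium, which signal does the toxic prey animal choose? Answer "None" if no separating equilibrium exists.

Try toxic → bright display, palatable → dull display:
  Under separation the predator infers type exactly: bright display → toxic (pays 45), dull display → palatable (pays 16).
  Toxic: bright display gives 45 − 20 = 25; dull display gives 16 − 6 = 10. No deviation. ✓
  Palatable: dull display gives 16 − 5 = 11; bright display gives 45 − 58 = -13. No deviation. ✓
Both hold — the toxic type sends bright display.

bright display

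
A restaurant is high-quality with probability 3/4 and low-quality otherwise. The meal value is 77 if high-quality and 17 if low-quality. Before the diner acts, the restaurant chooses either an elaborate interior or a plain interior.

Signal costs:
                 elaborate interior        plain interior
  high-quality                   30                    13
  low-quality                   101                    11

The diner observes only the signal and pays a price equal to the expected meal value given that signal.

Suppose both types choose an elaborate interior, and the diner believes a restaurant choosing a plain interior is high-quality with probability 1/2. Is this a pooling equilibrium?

At the pooled signal (elaborate interior) the diner holds the prior 3/4 and pays 3/4·77 + 1/4·17 = 62. Off-path (plain interior) belief 1/2 gives 1/2·77 + 1/2·17 = 47.
High-quality: elaborate interior gives 62 − 30 = 32; plain interior gives 47 − 13 = 34. Deviates. ✗
Low-quality: elaborate interior gives 62 − 101 = -39; plain interior gives 47 − 11 = 36. Deviates. ✗

No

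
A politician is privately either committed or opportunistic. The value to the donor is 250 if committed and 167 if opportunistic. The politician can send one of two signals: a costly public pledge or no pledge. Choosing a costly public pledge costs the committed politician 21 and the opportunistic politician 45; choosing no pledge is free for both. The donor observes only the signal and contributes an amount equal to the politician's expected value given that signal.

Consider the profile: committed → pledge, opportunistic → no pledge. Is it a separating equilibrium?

No

If types separate, pledge earns payment 250 and no pledge earns 167.
Committed: pledge gives 250 − 21 = 229; no pledge gives 167 − 0 = 167. No deviation. ✓
Opportunistic: no pledge gives 167 − 0 = 167; pledge gives 250 − 45 = 205. Would deviate. ✗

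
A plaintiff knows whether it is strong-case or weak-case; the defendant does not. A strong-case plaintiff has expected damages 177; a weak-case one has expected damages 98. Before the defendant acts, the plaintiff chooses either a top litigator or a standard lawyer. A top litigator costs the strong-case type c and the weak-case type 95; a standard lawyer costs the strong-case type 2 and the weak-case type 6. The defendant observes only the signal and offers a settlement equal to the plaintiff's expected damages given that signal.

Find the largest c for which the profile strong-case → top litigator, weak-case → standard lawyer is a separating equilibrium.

81

Under separation: top litigator → strong-case (pays 177); standard lawyer → weak-case (pays 98).
Weak-case: 98 − 6 = 92 ≥ 177 − 95 = 82. Holds regardless of c. ✓
Strong-case: 177 − c ≥ 98 − 2, so c ≤ 177 − 96 = 81.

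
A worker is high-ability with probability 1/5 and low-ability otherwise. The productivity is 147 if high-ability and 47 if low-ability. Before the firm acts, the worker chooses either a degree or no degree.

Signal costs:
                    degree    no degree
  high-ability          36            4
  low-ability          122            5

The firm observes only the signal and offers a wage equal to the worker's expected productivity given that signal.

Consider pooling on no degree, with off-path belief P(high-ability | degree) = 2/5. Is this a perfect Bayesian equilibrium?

At the pooled signal (no degree) the firm holds the prior 1/5 and pays 1/5·147 + 4/5·47 = 67. Off-path (degree) belief 2/5 gives 2/5·147 + 3/5·47 = 87.
High-ability: no degree gives 67 − 4 = 63; degree gives 87 − 36 = 51. Stays. ✓
Low-ability: no degree gives 67 − 5 = 62; degree gives 87 − 122 = -35. Stays. ✓

Yes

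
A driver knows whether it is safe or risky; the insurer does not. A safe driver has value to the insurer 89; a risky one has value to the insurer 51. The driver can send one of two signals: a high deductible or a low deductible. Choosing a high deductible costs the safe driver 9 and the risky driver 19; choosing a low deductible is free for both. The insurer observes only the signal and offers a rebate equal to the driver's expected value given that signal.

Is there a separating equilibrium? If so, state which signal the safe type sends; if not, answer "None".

None

Try safe → high deductible, risky → low deductible:
  Under separation the insurer infers type exactly: high deductible → safe (pays 89), low deductible → risky (pays 51).
  Safe: high deductible gives 89 − 9 = 80; low deductible gives 51 − 0 = 51. No deviation. ✓
  Risky: low deductible gives 51 − 0 = 51; high deductible gives 89 − 19 = 70. Would deviate. ✗
Try safe → low deductible, risky → high deductible:
  Under separation the insurer infers type exactly: low deductible → safe (pays 89), high deductible → risky (pays 51).
  Safe: low deductible gives 89 − 0 = 89; high deductible gives 51 − 9 = 42. No deviation. ✓
  Risky: high deductible gives 51 − 19 = 32; low deductible gives 89 − 0 = 89. Would deviate. ✗
Neither assignment is incentive-compatible.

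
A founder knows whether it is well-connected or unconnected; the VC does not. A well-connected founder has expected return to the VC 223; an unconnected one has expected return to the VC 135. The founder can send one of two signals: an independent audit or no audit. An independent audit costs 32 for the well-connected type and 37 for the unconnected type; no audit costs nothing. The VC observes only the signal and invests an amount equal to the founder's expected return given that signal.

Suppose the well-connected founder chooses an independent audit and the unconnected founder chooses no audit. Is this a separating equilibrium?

If types separate, audit earns payment 223 and no audit earns 135.
Well-connected: audit gives 223 − 32 = 191; no audit gives 135 − 0 = 135. No deviation. ✓
Unconnected: no audit gives 135 − 0 = 135; audit gives 223 − 37 = 186. Would deviate. ✗

No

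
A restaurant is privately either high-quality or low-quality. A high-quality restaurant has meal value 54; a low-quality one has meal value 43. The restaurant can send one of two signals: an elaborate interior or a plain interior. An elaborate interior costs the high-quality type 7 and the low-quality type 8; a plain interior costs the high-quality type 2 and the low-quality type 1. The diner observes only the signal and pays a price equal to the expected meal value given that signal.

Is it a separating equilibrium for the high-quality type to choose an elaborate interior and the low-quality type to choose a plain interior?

If types separate, elaborate interior earns payment 54 and plain interior earns 43.
High-quality: elaborate interior gives 54 − 7 = 47; plain interior gives 43 − 2 = 41. No deviation. ✓
Low-quality: plain interior gives 43 − 1 = 42; elaborate interior gives 54 − 8 = 46. Would deviate. ✗

No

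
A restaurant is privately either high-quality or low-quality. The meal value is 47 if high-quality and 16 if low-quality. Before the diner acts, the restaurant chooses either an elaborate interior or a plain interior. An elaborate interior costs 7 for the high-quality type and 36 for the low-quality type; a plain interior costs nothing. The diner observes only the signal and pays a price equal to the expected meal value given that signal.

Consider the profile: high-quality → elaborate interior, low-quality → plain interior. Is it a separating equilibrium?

If types separate, elaborate interior earns payment 47 and plain interior earns 16.
High-quality: elaborate interior gives 47 − 7 = 40; plain interior gives 16 − 0 = 16. No deviation. ✓
Low-quality: plain interior gives 16 − 0 = 16; elaborate interior gives 47 − 36 = 11. No deviation. ✓
Neither type gains from mimicking the other.

Yes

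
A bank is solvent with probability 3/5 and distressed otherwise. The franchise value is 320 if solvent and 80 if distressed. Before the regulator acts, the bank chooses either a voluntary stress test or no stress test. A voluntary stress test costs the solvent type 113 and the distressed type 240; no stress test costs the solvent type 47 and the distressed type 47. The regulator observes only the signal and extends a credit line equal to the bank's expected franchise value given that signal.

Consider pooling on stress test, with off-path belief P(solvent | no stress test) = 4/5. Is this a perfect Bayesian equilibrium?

No

On the equilibrium path (stress test) the regulator holds the prior 3/5 and pays 3/5·320 + 2/5·80 = 224. Off-path (no stress test) belief 4/5 gives 4/5·320 + 1/5·80 = 272.
Solvent: stress test gives 224 − 113 = 111; no stress test gives 272 − 47 = 225. Deviates. ✗
Distressed: stress test gives 224 − 240 = -16; no stress test gives 272 − 47 = 225. Deviates. ✗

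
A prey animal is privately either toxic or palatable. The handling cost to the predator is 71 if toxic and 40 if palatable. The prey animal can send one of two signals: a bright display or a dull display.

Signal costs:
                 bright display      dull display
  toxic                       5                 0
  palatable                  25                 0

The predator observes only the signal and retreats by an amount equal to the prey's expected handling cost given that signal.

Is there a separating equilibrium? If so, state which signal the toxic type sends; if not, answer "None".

Try toxic → bright display, palatable → dull display:
  Under separation the predator infers type exactly: bright display → toxic (pays 71), dull display → palatable (pays 40).
  Toxic: bright display gives 71 − 5 = 66; dull display gives 40 − 0 = 40. No deviation. ✓
  Palatable: dull display gives 40 − 0 = 40; bright display gives 71 − 25 = 46. Would deviate. ✗
Try toxic → dull display, palatable → bright display:
  Under separation the predator infers type exactly: dull display → toxic (pays 71), bright display → palatable (pays 40).
  Toxic: dull display gives 71 − 0 = 71; bright display gives 40 − 5 = 35. No deviation. ✓
  Palatable: bright display gives 40 − 25 = 15; dull display gives 71 − 0 = 71. Would deviate. ✗
Neither assignment is incentive-compatible.

None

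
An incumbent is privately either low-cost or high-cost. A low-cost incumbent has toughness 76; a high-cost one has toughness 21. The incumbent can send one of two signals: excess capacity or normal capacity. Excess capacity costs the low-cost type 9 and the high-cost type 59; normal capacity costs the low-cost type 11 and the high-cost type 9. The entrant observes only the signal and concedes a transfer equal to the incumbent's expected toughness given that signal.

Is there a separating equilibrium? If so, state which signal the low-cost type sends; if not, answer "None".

None

Try low-cost → excess capacity, high-cost → normal capacity:
  Under separation the entrant infers type exactly: excess capacity → low-cost (pays 76), normal capacity → high-cost (pays 21).
  Low-cost: excess capacity gives 76 − 9 = 67; normal capacity gives 21 − 11 = 10. No deviation. ✓
  High-cost: normal capacity gives 21 − 9 = 12; excess capacity gives 76 − 59 = 17. Would deviate. ✗
Try low-cost → normal capacity, high-cost → excess capacity:
  Under separation the entrant infers type exactly: normal capacity → low-cost (pays 76), excess capacity → high-cost (pays 21).
  Low-cost: normal capacity gives 76 − 11 = 65; excess capacity gives 21 − 9 = 12. No deviation. ✓
  High-cost: excess capacity gives 21 − 59 = -38; normal capacity gives 76 − 9 = 67. Would deviate. ✗
Neither assignment is incentive-compatible.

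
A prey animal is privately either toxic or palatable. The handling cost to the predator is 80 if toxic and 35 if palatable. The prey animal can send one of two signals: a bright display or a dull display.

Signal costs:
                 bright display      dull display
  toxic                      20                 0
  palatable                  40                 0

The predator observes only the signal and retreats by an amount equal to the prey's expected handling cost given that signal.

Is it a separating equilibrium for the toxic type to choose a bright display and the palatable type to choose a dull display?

No

Under separation the predator infers type exactly: bright display → toxic (pays 80), dull display → palatable (pays 35).
Toxic: bright display gives 80 − 20 = 60; dull display gives 35 − 0 = 35. No deviation. ✓
Palatable: dull display gives 35 − 0 = 35; bright display gives 80 − 40 = 40. Would deviate. ✗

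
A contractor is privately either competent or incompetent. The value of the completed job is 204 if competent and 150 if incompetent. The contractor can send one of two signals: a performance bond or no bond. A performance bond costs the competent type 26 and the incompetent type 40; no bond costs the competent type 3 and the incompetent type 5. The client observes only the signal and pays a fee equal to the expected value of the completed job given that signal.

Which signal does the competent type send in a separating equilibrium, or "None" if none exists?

Try competent → bond, incompetent → no bond:
  Under separation the client infers type exactly: bond → competent (pays 204), no bond → incompetent (pays 150).
  Competent: bond gives 204 − 26 = 178; no bond gives 150 − 3 = 147. No deviation. ✓
  Incompetent: no bond gives 150 − 5 = 145; bond gives 204 − 40 = 164. Would deviate. ✗
Try competent → no bond, incompetent → bond:
  Under separation the client infers type exactly: no bond → competent (pays 204), bond → incompetent (pays 150).
  Competent: no bond gives 204 − 3 = 201; bond gives 150 − 26 = 124. No deviation. ✓
  Incompetent: bond gives 150 − 40 = 110; no bond gives 204 − 5 = 199. Would deviate. ✗
Neither assignment is incentive-compatible.

None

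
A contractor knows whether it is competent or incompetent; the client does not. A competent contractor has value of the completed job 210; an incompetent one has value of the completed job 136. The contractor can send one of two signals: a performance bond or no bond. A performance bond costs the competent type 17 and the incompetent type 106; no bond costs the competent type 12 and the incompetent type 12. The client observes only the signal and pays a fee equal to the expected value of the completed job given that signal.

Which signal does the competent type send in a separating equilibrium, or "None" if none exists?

Try competent → bond, incompetent → no bond:
  If types separate, bond earns payment 210 and no bond earns 136.
  Competent: bond gives 210 − 17 = 193; no bond gives 136 − 12 = 124. No deviation. ✓
  Incompetent: no bond gives 136 − 12 = 124; bond gives 210 − 106 = 104. No deviation. ✓
Both hold — the competent type sends bond.

bond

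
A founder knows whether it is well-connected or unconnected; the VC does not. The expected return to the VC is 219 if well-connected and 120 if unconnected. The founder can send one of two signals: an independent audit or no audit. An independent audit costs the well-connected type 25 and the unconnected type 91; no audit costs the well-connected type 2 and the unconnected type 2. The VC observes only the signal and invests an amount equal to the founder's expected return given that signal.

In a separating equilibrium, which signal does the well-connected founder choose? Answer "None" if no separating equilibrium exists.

Try well-connected → audit, unconnected → no audit:
  Under separation the VC infers type exactly: audit → well-connected (pays 219), no audit → unconnected (pays 120).
  Well-connected: audit gives 219 − 25 = 194; no audit gives 120 − 2 = 118. No deviation. ✓
  Unconnected: no audit gives 120 − 2 = 118; audit gives 219 − 91 = 128. Would deviate. ✗
Try well-connected → no audit, unconnected → audit:
  Under separation the VC infers type exactly: no audit → well-connected (pays 219), audit → unconnected (pays 120).
  Well-connected: no audit gives 219 − 2 = 217; audit gives 120 − 25 = 95. No deviation. ✓
  Unconnected: audit gives 120 − 91 = 29; no audit gives 219 − 2 = 217. Would deviate. ✗
Neither assignment is incentive-compatible.

None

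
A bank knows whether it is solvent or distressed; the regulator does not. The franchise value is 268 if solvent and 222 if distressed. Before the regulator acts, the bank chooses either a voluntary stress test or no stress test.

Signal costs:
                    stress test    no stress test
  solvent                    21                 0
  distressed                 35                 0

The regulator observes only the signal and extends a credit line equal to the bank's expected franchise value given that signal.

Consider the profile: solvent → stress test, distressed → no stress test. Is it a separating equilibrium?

No

If types separate, stress test earns payment 268 and no stress test earns 222.
Solvent: stress test gives 268 − 21 = 247; no stress test gives 222 − 0 = 222. No deviation. ✓
Distressed: no stress test gives 222 − 0 = 222; stress test gives 268 − 35 = 233. Would deviate. ✗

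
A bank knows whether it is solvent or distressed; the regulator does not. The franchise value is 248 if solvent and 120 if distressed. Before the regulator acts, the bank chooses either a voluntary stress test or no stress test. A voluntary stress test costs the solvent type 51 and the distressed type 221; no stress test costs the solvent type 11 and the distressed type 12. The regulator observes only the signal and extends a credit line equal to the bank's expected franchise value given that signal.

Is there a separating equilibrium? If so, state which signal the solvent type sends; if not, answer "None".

Try solvent → stress test, distressed → no stress test:
  If types separate, stress test earns payment 248 and no stress test earns 120.
  Solvent: stress test gives 248 − 51 = 197; no stress test gives 120 − 11 = 109. No deviation. ✓
  Distressed: no stress test gives 120 − 12 = 108; stress test gives 248 − 221 = 27. No deviation. ✓
Both hold — the solvent type sends stress test.

stress test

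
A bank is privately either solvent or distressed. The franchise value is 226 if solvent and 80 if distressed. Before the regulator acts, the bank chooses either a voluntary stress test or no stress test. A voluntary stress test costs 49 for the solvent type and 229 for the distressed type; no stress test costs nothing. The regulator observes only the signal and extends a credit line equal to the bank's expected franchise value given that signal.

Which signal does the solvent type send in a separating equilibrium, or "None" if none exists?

Try solvent → stress test, distressed → no stress test:
  Under separation the regulator infers type exactly: stress test → solvent (pays 226), no stress test → distressed (pays 80).
  Solvent: stress test gives 226 − 49 = 177; no stress test gives 80 − 0 = 80. No deviation. ✓
  Distressed: no stress test gives 80 − 0 = 80; stress test gives 226 − 229 = -3. No deviation. ✓
Both hold — the solvent type sends stress test.

stress test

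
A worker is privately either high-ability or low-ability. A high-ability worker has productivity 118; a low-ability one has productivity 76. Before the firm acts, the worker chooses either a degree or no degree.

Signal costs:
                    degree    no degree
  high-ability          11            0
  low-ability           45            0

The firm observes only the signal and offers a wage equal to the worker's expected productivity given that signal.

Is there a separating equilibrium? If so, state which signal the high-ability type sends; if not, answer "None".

degree

Try high-ability → degree, low-ability → no degree:
  If types separate, degree earns payment 118 and no degree earns 76.
  High-ability: degree gives 118 − 11 = 107; no degree gives 76 − 0 = 76. No deviation. ✓
  Low-ability: no degree gives 76 − 0 = 76; degree gives 118 − 45 = 73. No deviation. ✓
Both hold — the high-ability type sends degree.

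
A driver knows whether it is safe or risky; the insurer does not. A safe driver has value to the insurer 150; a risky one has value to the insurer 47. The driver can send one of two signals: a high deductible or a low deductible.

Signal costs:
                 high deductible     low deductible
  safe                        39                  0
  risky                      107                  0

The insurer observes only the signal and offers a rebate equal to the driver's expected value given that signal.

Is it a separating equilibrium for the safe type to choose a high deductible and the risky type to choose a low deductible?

Yes

If types separate, high deductible earns payment 150 and low deductible earns 47.
Safe: high deductible gives 150 − 39 = 111; low deductible gives 47 − 0 = 47. No deviation. ✓
Risky: low deductible gives 47 − 0 = 47; high deductible gives 150 − 107 = 43. No deviation. ✓
Both incentive constraints hold.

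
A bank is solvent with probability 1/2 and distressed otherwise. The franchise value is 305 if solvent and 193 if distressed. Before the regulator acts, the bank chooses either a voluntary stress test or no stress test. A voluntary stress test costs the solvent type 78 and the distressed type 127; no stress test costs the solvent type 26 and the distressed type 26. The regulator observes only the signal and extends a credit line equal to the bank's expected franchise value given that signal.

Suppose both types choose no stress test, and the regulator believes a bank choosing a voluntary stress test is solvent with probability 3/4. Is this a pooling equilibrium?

On the equilibrium path (no stress test) the regulator holds the prior 1/2 and pays 1/2·305 + 1/2·193 = 249. Off-path (stress test) belief 3/4 gives 3/4·305 + 1/4·193 = 277.
Solvent: no stress test gives 249 − 26 = 223; stress test gives 277 − 78 = 199. Stays. ✓
Distressed: no stress test gives 249 − 26 = 223; stress test gives 277 − 127 = 150. Stays. ✓
Beliefs are Bayes-consistent on-path and both types best-respond.

Yes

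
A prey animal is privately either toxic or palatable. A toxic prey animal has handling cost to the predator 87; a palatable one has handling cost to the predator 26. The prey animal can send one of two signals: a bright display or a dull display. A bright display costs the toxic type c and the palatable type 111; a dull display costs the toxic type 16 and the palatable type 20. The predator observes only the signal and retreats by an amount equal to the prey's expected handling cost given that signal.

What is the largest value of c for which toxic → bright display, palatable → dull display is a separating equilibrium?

Under separation: bright display → toxic (pays 87); dull display → palatable (pays 26).
Palatable: 26 − 20 = 6 ≥ 87 − 111 = -24. Holds regardless of c. ✓
Toxic: 87 − c ≥ 26 − 16, so c ≤ 87 − 10 = 77.

77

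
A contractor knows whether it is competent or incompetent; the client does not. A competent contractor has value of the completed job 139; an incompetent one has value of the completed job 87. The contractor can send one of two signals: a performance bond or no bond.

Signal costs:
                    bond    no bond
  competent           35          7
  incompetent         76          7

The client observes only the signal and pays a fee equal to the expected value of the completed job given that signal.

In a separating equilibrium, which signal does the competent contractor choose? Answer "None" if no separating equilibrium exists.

bond

Try competent → bond, incompetent → no bond:
  If types separate, bond earns payment 139 and no bond earns 87.
  Competent: bond gives 139 − 35 = 104; no bond gives 87 − 7 = 80. No deviation. ✓
  Incompetent: no bond gives 87 − 7 = 80; bond gives 139 − 76 = 63. No deviation. ✓
Both hold — the competent type sends bond.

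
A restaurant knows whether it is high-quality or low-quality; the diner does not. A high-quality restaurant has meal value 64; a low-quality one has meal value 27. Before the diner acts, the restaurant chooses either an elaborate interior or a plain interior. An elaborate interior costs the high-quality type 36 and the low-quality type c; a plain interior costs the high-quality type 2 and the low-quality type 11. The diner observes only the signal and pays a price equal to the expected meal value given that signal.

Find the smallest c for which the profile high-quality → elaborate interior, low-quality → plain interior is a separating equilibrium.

48

Under separation: elaborate interior → high-quality (pays 64); plain interior → low-quality (pays 27).
High-quality: 64 − 36 = 28 ≥ 27 − 2 = 25. Holds regardless of c. ✓
Low-quality: 27 − 11 ≥ 64 − c, so c ≥ 64 − 16 = 48.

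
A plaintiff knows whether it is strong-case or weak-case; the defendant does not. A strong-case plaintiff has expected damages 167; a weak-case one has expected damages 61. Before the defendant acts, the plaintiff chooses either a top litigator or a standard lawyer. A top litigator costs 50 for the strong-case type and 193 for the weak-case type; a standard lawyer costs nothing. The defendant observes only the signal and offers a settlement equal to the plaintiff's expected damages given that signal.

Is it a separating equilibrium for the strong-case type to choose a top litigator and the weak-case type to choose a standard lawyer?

If types separate, top litigator earns payment 167 and standard lawyer earns 61.
Strong-case: top litigator gives 167 − 50 = 117; standard lawyer gives 61 − 0 = 61. No deviation. ✓
Weak-case: standard lawyer gives 61 − 0 = 61; top litigator gives 167 − 193 = -26. No deviation. ✓
Both incentive constraints hold.

Yes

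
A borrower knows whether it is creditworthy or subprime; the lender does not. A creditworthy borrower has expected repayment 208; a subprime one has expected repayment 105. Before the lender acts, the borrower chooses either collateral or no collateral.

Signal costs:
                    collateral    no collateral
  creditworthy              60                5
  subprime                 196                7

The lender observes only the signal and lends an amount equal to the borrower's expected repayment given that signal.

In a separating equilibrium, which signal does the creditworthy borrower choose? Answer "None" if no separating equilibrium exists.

Try creditworthy → collateral, subprime → no collateral:
  Under separation the lender infers type exactly: collateral → creditworthy (pays 208), no collateral → subprime (pays 105).
  Creditworthy: collateral gives 208 − 60 = 148; no collateral gives 105 − 5 = 100. No deviation. ✓
  Subprime: no collateral gives 105 − 7 = 98; collateral gives 208 − 196 = 12. No deviation. ✓
Both hold — the creditworthy type sends collateral.

collateral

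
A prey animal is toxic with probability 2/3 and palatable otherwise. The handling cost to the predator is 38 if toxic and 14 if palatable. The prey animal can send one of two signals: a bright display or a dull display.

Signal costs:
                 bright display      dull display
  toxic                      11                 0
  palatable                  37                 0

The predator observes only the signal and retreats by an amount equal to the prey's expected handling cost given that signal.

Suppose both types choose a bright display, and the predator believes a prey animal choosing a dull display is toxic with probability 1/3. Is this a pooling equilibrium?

No

At the pooled signal (bright display) the predator holds the prior 2/3 and pays 2/3·38 + 1/3·14 = 30. Off-path (dull display) belief 1/3 gives 1/3·38 + 2/3·14 = 22.
Toxic: bright display gives 30 − 11 = 19; dull display gives 22 − 0 = 22. Deviates. ✗
Palatable: bright display gives 30 − 37 = -7; dull display gives 22 − 0 = 22. Deviates. ✗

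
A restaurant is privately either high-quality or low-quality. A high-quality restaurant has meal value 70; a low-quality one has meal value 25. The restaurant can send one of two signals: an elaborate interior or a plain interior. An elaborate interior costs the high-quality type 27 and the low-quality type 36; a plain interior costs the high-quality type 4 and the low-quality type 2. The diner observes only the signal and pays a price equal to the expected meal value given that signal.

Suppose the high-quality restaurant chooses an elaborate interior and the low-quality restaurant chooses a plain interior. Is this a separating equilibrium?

If types separate, elaborate interior earns payment 70 and plain interior earns 25.
High-quality: elaborate interior gives 70 − 27 = 43; plain interior gives 25 − 4 = 21. No deviation. ✓
Low-quality: plain interior gives 25 − 2 = 23; elaborate interior gives 70 − 36 = 34. Would deviate. ✗

No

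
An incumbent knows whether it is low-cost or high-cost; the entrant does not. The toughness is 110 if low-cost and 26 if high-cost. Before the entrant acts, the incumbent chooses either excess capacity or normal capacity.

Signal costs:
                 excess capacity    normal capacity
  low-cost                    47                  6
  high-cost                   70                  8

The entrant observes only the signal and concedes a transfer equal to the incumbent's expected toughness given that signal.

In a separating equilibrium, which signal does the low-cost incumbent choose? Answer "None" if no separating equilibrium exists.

None

Try low-cost → excess capacity, high-cost → normal capacity:
  If types separate, excess capacity earns payment 110 and normal capacity earns 26.
  Low-cost: excess capacity gives 110 − 47 = 63; normal capacity gives 26 − 6 = 20. No deviation. ✓
  High-cost: normal capacity gives 26 − 8 = 18; excess capacity gives 110 − 70 = 40. Would deviate. ✗
Try low-cost → normal capacity, high-cost → excess capacity:
  If types separate, normal capacity earns payment 110 and excess capacity earns 26.
  Low-cost: normal capacity gives 110 − 6 = 104; excess capacity gives 26 − 47 = -21. No deviation. ✓
  High-cost: excess capacity gives 26 − 70 = -44; normal capacity gives 110 − 8 = 102. Would deviate. ✗
Neither assignment is incentive-compatible.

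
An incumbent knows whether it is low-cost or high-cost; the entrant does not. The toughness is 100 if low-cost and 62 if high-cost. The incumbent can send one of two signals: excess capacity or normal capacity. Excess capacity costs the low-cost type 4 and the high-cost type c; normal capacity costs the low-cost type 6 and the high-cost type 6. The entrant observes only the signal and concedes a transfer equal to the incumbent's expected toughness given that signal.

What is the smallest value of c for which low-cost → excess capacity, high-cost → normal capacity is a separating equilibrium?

Under separation: excess capacity → low-cost (pays 100); normal capacity → high-cost (pays 62).
Low-cost: 100 − 4 = 96 ≥ 62 − 6 = 56. Holds regardless of c. ✓
High-cost: 62 − 6 ≥ 100 − c, so c ≥ 100 − 56 = 44.

44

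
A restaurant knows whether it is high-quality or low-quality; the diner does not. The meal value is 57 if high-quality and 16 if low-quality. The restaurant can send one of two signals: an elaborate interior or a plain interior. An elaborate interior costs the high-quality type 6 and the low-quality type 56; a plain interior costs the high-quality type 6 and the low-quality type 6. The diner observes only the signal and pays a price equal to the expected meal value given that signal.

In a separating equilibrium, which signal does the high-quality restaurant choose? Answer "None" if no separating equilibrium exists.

Try high-quality → elaborate interior, low-quality → plain interior:
  If types separate, elaborate interior earns payment 57 and plain interior earns 16.
  High-quality: elaborate interior gives 57 − 6 = 51; plain interior gives 16 − 6 = 10. No deviation. ✓
  Low-quality: plain interior gives 16 − 6 = 10; elaborate interior gives 57 − 56 = 1. No deviation. ✓
Both hold — the high-quality type sends elaborate interior.

elaborate interior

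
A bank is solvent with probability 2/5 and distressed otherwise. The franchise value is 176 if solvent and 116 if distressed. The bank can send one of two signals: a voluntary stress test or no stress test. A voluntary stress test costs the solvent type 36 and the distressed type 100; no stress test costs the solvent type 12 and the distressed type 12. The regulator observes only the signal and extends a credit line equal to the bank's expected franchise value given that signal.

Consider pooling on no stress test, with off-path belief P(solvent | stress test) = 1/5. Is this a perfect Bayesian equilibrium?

At the pooled signal (no stress test) the regulator holds the prior 2/5 and pays 2/5·176 + 3/5·116 = 140. Off-path (stress test) belief 1/5 gives 1/5·176 + 4/5·116 = 128.
Solvent: no stress test gives 140 − 12 = 128; stress test gives 128 − 36 = 92. Stays. ✓
Distressed: no stress test gives 140 − 12 = 128; stress test gives 128 − 100 = 28. Stays. ✓

Yes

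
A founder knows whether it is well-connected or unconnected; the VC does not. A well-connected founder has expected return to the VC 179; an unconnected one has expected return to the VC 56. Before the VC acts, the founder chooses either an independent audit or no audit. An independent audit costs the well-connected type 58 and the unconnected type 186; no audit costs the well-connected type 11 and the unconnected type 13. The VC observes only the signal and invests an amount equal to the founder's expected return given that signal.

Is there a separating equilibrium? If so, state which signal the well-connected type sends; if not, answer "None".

Try well-connected → audit, unconnected → no audit:
  Under separation the VC infers type exactly: audit → well-connected (pays 179), no audit → unconnected (pays 56).
  Well-connected: audit gives 179 − 58 = 121; no audit gives 56 − 11 = 45. No deviation. ✓
  Unconnected: no audit gives 56 − 13 = 43; audit gives 179 − 186 = -7. No deviation. ✓
Both hold — the well-connected type sends audit.

audit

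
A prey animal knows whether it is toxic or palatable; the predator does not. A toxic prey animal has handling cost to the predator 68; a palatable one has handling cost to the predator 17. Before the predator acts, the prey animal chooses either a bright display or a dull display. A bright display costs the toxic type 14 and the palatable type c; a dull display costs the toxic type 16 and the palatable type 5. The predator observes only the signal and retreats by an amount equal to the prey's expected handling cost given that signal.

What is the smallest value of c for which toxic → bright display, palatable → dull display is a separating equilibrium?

Under separation: bright display → toxic (pays 68); dull display → palatable (pays 17).
Toxic: 68 − 14 = 54 ≥ 17 − 16 = 1. Holds regardless of c. ✓
Palatable: 17 − 5 ≥ 68 − c, so c ≥ 68 − 12 = 56.

56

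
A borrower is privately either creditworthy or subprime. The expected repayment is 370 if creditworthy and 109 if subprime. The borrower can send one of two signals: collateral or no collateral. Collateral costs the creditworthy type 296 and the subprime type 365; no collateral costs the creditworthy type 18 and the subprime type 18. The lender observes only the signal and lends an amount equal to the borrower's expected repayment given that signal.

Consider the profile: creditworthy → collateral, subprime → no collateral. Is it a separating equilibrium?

If types separate, collateral earns payment 370 and no collateral earns 109.
Creditworthy: collateral gives 370 − 296 = 74; no collateral gives 109 − 18 = 91. Would deviate. ✗
Subprime: no collateral gives 109 − 18 = 91; collateral gives 370 − 365 = 5. No deviation. ✓

No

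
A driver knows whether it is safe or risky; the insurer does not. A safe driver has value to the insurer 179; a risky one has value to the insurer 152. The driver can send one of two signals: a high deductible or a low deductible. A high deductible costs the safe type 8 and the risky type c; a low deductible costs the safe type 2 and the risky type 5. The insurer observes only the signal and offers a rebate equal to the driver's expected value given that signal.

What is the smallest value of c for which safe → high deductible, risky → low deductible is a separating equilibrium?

Under separation: high deductible → safe (pays 179); low deductible → risky (pays 152).
Safe: 179 − 8 = 171 ≥ 152 − 2 = 150. Holds regardless of c. ✓
Risky: 152 − 5 ≥ 179 − c, so c ≥ 179 − 147 = 32.

32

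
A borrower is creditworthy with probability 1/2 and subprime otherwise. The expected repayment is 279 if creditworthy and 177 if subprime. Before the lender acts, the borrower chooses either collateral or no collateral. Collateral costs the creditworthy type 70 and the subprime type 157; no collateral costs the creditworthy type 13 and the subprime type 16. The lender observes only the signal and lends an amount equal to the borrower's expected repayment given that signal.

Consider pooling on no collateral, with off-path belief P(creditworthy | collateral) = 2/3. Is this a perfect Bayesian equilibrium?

At the pooled signal (no collateral) the lender holds the prior 1/2 and pays 1/2·279 + 1/2·177 = 228. Off-path (collateral) belief 2/3 gives 2/3·279 + 1/3·177 = 245.
Creditworthy: no collateral gives 228 − 13 = 215; collateral gives 245 − 70 = 175. Stays. ✓
Subprime: no collateral gives 228 − 16 = 212; collateral gives 245 − 157 = 88. Stays. ✓

Yes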